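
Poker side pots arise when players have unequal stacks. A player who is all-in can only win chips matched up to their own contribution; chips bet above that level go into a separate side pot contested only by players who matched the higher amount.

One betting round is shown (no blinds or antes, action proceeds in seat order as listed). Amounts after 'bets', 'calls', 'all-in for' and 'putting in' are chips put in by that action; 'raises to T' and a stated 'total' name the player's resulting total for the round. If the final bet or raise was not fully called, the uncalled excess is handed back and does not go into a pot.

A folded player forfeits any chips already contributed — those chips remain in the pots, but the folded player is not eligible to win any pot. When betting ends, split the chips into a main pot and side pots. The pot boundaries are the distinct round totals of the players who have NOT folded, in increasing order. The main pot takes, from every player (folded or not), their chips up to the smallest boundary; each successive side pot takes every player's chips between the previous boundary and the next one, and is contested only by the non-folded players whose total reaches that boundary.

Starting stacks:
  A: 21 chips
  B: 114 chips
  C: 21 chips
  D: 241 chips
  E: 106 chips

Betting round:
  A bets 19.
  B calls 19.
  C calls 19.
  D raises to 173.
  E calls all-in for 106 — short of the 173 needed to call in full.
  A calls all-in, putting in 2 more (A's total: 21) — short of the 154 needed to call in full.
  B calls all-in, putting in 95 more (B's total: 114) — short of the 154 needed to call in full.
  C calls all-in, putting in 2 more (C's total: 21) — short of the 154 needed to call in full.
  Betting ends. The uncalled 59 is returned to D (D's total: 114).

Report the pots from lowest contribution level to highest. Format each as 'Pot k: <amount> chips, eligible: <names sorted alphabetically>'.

Contributions (after 59 returned to D): A=21, B=114, C=21, D=114, E=106
Pot levels (distinct totals of non-folded players): 21, 106, 114
Layer 1-21: 21 each from A, B, C, D, E = 21*5 = 105 chips; eligible A, B, C, D, E
Layer 22-106: 85 each from B, D, E = 85*3 = 255 chips; eligible B, D, E
Layer 107-114: 8 each from B, D = 8*2 = 16 chips; eligible B, D

Pot 1: 105 chips, eligible: A, B, C, D, E
Pot 2: 255 chips, eligible: B, D, E
Pot 3: 16 chips, eligible: B, D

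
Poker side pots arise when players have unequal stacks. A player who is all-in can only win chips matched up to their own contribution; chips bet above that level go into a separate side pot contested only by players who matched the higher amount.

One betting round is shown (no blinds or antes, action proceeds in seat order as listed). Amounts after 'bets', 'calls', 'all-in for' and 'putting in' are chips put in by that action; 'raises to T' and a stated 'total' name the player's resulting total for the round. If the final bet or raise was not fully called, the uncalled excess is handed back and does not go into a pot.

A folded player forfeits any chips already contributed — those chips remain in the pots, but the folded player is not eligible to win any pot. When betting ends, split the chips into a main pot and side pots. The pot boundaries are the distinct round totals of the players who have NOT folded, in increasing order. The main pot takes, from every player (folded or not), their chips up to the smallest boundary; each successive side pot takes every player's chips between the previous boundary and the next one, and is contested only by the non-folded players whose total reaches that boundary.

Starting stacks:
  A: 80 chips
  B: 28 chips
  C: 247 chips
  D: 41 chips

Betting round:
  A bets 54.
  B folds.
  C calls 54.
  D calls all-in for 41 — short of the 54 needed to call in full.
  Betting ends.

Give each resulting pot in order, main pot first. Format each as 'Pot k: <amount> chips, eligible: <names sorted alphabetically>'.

Pot 1: 123 chips, eligible: A, C, D
Pot 2: 26 chips, eligible: A, C

Derivation:
Contributions: A=54, C=54, D=41
Folded: B
Pot levels (distinct totals of non-folded players): 41, 54
Layer 1-41: 41 each from A, C, D = 41*3 = 123 chips; eligible A, C, D
Layer 42-54: 13 each from A, C = 13*2 = 26 chips; eligible A, C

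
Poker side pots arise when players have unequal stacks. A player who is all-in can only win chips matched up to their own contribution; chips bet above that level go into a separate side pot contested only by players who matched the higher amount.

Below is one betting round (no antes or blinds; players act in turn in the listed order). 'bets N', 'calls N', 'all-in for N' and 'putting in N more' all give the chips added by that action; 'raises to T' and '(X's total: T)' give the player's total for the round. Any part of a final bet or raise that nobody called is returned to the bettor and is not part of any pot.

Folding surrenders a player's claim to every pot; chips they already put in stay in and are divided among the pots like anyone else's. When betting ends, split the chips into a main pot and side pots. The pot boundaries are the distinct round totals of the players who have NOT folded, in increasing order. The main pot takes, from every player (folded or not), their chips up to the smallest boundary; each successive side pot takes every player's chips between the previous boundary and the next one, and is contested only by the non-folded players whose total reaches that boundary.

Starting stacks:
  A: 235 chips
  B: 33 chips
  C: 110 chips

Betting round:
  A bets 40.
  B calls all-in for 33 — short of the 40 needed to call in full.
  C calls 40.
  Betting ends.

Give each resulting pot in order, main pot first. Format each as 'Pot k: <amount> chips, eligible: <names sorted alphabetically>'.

Pot 1: 99 chips, eligible: A, B, C
Pot 2: 14 chips, eligible: A, C

Derivation:
Contributions: A=40, B=33, C=40
Pot levels (distinct totals of non-folded players): 33, 40
Layer 1-33: 33 each from A, B, C = 33*3 = 99 chips; eligible A, B, C
Layer 34-40: 7 each from A, C = 7*2 = 14 chips; eligible A, C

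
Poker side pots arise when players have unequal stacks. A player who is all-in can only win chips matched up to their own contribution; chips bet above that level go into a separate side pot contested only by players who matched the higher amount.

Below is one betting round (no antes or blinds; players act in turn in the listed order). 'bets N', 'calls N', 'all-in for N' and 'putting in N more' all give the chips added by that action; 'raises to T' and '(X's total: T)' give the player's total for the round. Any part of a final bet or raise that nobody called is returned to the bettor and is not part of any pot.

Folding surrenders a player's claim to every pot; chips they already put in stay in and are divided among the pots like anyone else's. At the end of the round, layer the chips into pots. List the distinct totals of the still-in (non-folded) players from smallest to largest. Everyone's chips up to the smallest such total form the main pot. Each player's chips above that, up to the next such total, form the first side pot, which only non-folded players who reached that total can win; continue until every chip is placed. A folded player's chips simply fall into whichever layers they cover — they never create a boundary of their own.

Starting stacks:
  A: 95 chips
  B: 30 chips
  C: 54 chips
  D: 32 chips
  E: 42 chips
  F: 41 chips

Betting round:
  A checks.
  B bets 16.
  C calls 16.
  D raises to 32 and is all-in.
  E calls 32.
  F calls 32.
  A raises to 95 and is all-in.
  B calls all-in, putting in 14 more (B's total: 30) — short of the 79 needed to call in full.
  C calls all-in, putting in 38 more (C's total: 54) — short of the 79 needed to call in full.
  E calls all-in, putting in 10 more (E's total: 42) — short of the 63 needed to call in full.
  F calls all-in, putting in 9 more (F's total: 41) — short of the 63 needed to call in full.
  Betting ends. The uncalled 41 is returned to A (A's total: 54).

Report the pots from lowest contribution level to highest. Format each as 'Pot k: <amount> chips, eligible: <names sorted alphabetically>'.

Contributions (after 41 returned to A): A=54, B=30, C=54, D=32, E=42, F=41
Pot levels (distinct totals of non-folded players): 30, 32, 41, 42, 54
Layer 1-30: 30 each from A, B, C, D, E, F = 30*6 = 180 chips; eligible A, B, C, D, E, F
Layer 31-32: 2 each from A, C, D, E, F = 2*5 = 10 chips; eligible A, C, D, E, F
Layer 33-41: 9 each from A, C, E, F = 9*4 = 36 chips; eligible A, C, E, F
Layer 42-42: 1 each from A, C, E = 1*3 = 3 chips; eligible A, C, E
Layer 43-54: 12 each from A, C = 12*2 = 24 chips; eligible A, C

Pot 1: 180 chips, eligible: A, B, C, D, E, F
Pot 2: 10 chips, eligible: A, C, D, E, F
Pot 3: 36 chips, eligible: A, C, E, F
Pot 4: 3 chips, eligible: A, C, E
Pot 5: 24 chips, eligible: A, C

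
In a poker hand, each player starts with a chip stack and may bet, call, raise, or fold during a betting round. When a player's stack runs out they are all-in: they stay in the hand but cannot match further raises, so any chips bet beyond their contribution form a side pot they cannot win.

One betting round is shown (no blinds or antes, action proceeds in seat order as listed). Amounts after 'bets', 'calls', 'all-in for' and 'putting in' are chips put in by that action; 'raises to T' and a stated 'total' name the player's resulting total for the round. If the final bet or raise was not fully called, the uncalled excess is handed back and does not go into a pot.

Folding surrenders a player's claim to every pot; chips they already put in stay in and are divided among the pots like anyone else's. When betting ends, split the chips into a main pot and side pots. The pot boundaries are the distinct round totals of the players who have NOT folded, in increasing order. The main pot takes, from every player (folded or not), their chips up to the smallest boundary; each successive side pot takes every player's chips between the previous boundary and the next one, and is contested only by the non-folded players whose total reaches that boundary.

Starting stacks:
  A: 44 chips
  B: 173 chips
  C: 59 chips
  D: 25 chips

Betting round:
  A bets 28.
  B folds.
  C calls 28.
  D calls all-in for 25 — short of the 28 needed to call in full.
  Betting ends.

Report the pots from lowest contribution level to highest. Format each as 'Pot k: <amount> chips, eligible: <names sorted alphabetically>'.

Contributions: A=28, C=28, D=25
Folded: B
Pot levels (distinct totals of non-folded players): 25, 28
Layer 1-25: 25 each from A, C, D = 25*3 = 75 chips; eligible A, C, D
Layer 26-28: 3 each from A, C = 3*2 = 6 chips; eligible A, C

Pot 1: 75 chips, eligible: A, C, D
Pot 2: 6 chips, eligible: A, C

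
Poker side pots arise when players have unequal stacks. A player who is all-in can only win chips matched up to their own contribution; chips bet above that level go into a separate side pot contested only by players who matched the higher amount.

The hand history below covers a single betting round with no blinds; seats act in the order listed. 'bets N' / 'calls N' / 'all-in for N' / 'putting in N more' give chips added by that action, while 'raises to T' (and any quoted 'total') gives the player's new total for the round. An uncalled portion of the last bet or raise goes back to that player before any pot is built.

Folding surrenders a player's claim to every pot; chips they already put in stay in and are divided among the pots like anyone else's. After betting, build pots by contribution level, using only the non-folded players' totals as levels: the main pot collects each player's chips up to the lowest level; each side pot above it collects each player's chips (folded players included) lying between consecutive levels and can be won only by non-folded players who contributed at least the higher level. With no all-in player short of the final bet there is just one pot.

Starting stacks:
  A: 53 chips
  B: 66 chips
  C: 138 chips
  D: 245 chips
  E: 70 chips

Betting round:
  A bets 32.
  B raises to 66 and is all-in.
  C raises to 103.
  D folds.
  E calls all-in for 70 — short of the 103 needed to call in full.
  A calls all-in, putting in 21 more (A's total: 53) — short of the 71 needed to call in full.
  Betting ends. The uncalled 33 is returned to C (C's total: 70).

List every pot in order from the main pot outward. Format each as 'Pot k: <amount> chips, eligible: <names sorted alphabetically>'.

Contributions (after 33 returned to C): A=53, B=66, C=70, E=70
Folded: D
Pot levels (distinct totals of non-folded players): 53, 66, 70
Layer 1-53: 53 each from A, B, C, E = 53*4 = 212 chips; eligible A, B, C, E
Layer 54-66: 13 each from B, C, E = 13*3 = 39 chips; eligible B, C, E
Layer 67-70: 4 each from C, E = 4*2 = 8 chips; eligible C, E

Pot 1: 212 chips, eligible: A, B, C, E
Pot 2: 39 chips, eligible: B, C, E
Pot 3: 8 chips, eligible: C, E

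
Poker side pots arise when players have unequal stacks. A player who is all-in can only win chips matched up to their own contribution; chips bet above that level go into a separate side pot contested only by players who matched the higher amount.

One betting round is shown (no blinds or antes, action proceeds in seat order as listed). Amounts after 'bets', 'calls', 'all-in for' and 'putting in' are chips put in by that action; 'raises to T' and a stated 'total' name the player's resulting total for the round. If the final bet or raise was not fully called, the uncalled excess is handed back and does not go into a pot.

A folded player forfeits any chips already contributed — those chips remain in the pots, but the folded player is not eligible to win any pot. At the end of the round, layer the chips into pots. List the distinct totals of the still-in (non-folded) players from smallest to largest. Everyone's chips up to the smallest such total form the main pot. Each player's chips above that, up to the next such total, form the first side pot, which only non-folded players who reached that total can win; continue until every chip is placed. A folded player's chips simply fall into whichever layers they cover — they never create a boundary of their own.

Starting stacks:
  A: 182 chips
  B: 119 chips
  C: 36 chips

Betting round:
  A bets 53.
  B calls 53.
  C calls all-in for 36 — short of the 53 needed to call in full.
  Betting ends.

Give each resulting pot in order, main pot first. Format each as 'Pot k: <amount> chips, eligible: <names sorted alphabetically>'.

Pot 1: 108 chips, eligible: A, B, C
Pot 2: 34 chips, eligible: A, B

Derivation:
Contributions: A=53, B=53, C=36
Pot levels (distinct totals of non-folded players): 36, 53
Layer 1-36: 36 each from A, B, C = 36*3 = 108 chips; eligible A, B, C
Layer 37-53: 17 each from A, B = 17*2 = 34 chips; eligible A, B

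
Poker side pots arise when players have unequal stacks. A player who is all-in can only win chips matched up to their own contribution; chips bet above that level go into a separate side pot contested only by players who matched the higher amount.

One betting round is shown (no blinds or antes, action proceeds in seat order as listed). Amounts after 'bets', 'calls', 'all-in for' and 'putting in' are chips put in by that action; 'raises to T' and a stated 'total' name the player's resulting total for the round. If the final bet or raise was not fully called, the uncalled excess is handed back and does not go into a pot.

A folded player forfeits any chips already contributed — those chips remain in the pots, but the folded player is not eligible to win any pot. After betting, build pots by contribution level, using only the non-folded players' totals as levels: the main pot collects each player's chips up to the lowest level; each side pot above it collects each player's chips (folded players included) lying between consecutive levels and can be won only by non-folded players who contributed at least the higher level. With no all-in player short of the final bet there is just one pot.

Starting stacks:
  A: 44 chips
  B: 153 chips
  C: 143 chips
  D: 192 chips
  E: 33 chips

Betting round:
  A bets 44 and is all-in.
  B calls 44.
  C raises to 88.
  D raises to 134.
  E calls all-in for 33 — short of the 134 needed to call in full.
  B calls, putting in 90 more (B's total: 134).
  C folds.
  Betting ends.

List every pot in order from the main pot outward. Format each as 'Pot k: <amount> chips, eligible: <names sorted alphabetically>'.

Contributions: A=44, B=134, C=88, D=134, E=33
Folded: C
Pot levels (distinct totals of non-folded players): 33, 44, 134
Layer 1-33: 33 each from A, B, C, D, E = 33*5 = 165 chips; eligible A, B, D, E
Layer 34-44: 11 each from A, B, C, D = 11*4 = 44 chips; eligible A, B, D
Layer 45-134: B 90 + C 44 + D 90 = 224 chips; eligible B, D

Pot 1: 165 chips, eligible: A, B, D, E
Pot 2: 44 chips, eligible: A, B, D
Pot 3: 224 chips, eligible: B, D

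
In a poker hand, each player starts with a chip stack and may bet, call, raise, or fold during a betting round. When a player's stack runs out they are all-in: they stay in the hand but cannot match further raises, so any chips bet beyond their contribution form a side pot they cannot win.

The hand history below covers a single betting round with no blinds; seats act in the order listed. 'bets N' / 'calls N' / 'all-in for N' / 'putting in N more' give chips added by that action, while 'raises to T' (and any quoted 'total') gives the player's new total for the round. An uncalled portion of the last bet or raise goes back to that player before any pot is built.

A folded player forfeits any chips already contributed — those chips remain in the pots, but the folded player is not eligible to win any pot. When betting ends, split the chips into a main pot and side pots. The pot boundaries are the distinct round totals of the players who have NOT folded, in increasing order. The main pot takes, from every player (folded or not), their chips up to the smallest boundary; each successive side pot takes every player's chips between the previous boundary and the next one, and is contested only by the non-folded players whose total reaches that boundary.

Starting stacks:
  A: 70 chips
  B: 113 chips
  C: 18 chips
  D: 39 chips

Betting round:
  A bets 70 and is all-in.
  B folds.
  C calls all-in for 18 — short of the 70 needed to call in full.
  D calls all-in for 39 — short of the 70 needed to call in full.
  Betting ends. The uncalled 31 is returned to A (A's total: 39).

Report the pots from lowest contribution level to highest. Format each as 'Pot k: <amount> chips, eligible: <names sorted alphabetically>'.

Pot 1: 54 chips, eligible: A, C, D
Pot 2: 42 chips, eligible: A, D

Derivation:
Contributions (after 31 returned to A): A=39, C=18, D=39
Folded: B
Pot levels (distinct totals of non-folded players): 18, 39
Layer 1-18: 18 each from A, C, D = 18*3 = 54 chips; eligible A, C, D
Layer 19-39: 21 each from A, D = 21*2 = 42 chips; eligible A, D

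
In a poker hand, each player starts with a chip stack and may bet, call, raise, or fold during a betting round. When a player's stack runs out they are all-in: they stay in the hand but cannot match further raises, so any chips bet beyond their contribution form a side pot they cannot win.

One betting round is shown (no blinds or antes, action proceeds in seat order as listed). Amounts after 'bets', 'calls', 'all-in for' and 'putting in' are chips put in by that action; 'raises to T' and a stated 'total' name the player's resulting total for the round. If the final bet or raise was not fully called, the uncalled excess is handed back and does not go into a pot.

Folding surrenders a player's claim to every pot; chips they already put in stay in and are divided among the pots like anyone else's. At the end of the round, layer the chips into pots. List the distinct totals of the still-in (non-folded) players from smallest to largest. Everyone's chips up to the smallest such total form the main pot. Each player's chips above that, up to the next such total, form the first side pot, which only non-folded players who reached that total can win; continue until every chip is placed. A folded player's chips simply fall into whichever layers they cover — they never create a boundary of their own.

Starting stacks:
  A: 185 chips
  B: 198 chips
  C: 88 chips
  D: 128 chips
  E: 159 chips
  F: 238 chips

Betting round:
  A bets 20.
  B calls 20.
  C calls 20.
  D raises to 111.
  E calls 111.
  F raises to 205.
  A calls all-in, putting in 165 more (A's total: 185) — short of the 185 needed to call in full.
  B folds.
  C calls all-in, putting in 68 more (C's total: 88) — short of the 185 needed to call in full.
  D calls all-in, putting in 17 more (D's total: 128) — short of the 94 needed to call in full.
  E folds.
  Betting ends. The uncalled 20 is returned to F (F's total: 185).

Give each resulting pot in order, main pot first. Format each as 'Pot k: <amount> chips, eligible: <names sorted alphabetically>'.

Contributions (after 20 returned to F): A=185, B=20, C=88, D=128, E=111, F=185
Folded: B, E
Pot levels (distinct totals of non-folded players): 88, 128, 185
Layer 1-88: A 88 + B 20 + C 88 + D 88 + E 88 + F 88 = 460 chips; eligible A, C, D, F
Layer 89-128: A 40 + D 40 + E 23 + F 40 = 143 chips; eligible A, D, F
Layer 129-185: 57 each from A, F = 57*2 = 114 chips; eligible A, F

Pot 1: 460 chips, eligible: A, C, D, F
Pot 2: 143 chips, eligible: A, D, F
Pot 3: 114 chips, eligible: A, F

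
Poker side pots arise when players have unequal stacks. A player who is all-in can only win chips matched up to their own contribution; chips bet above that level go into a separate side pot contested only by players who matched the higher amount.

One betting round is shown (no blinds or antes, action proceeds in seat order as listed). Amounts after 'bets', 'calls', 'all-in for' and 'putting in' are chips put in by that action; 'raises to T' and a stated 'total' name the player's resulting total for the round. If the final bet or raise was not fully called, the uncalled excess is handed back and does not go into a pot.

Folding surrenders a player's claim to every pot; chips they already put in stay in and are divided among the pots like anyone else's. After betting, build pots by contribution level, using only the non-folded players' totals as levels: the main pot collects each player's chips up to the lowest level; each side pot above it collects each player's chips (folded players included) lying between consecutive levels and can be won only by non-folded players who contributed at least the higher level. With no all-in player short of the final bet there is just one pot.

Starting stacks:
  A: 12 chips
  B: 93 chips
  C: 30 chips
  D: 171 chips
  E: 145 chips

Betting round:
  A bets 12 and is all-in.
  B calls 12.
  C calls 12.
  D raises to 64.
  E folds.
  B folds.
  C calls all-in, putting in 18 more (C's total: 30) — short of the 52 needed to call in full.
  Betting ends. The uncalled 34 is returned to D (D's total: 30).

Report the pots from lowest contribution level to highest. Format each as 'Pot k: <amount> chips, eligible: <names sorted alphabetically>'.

Pot 1: 48 chips, eligible: A, C, D
Pot 2: 36 chips, eligible: C, D

Derivation:
Contributions (after 34 returned to D): A=12, B=12, C=30, D=30
Folded: B, E
Pot levels (distinct totals of non-folded players): 12, 30
Layer 1-12: 12 each from A, B, C, D = 12*4 = 48 chips; eligible A, C, D
Layer 13-30: 18 each from C, D = 18*2 = 36 chips; eligible C, D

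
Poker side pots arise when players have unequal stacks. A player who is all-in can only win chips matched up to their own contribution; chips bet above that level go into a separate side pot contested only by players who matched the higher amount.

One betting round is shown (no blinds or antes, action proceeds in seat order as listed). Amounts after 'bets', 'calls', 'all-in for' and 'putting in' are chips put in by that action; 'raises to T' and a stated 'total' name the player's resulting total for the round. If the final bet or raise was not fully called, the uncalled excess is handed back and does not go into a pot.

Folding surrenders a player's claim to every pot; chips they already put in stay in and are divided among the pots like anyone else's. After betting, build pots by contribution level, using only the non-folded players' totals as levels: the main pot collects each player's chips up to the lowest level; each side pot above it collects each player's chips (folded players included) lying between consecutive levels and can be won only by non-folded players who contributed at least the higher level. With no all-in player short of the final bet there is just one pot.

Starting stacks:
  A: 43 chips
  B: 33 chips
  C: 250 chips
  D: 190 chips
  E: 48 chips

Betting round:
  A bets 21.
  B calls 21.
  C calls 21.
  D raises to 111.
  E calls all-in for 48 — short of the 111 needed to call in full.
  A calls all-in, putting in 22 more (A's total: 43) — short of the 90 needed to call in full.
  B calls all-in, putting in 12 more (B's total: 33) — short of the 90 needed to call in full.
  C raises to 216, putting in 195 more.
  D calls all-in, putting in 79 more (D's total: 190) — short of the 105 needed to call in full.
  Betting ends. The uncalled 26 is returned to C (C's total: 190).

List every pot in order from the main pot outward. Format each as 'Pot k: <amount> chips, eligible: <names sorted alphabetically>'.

Contributions (after 26 returned to C): A=43, B=33, C=190, D=190, E=48
Pot levels (distinct totals of non-folded players): 33, 43, 48, 190
Layer 1-33: 33 each from A, B, C, D, E = 33*5 = 165 chips; eligible A, B, C, D, E
Layer 34-43: 10 each from A, C, D, E = 10*4 = 40 chips; eligible A, C, D, E
Layer 44-48: 5 each from C, D, E = 5*3 = 15 chips; eligible C, D, E
Layer 49-190: 142 each from C, D = 142*2 = 284 chips; eligible C, D

Pot 1: 165 chips, eligible: A, B, C, D, E
Pot 2: 40 chips, eligible: A, C, D, E
Pot 3: 15 chips, eligible: C, D, E
Pot 4: 284 chips, eligible: C, D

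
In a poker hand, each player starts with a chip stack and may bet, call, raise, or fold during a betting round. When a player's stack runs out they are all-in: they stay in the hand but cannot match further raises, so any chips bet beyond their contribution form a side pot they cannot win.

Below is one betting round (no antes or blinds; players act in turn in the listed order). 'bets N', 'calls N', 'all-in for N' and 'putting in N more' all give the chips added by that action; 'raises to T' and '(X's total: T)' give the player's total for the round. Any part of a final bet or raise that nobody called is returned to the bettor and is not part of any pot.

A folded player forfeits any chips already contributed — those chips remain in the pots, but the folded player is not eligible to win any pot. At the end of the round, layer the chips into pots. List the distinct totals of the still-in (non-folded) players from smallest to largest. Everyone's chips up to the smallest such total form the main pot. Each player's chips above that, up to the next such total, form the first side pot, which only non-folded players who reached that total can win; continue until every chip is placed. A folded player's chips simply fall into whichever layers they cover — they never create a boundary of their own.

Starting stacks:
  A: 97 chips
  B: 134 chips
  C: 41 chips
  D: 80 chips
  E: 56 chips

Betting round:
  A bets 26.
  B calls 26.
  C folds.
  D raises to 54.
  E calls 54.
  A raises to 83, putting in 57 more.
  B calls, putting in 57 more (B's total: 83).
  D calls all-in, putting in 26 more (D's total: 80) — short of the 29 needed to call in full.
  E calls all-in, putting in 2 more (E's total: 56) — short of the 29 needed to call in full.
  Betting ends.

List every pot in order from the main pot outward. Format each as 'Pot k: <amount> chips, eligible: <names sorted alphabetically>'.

Pot 1: 224 chips, eligible: A, B, D, E
Pot 2: 72 chips, eligible: A, B, D
Pot 3: 6 chips, eligible: A, B

Derivation:
Contributions: A=83, B=83, D=80, E=56
Folded: C
Pot levels (distinct totals of non-folded players): 56, 80, 83
Layer 1-56: 56 each from A, B, D, E = 56*4 = 224 chips; eligible A, B, D, E
Layer 57-80: 24 each from A, B, D = 24*3 = 72 chips; eligible A, B, D
Layer 81-83: 3 each from A, B = 3*2 = 6 chips; eligible A, B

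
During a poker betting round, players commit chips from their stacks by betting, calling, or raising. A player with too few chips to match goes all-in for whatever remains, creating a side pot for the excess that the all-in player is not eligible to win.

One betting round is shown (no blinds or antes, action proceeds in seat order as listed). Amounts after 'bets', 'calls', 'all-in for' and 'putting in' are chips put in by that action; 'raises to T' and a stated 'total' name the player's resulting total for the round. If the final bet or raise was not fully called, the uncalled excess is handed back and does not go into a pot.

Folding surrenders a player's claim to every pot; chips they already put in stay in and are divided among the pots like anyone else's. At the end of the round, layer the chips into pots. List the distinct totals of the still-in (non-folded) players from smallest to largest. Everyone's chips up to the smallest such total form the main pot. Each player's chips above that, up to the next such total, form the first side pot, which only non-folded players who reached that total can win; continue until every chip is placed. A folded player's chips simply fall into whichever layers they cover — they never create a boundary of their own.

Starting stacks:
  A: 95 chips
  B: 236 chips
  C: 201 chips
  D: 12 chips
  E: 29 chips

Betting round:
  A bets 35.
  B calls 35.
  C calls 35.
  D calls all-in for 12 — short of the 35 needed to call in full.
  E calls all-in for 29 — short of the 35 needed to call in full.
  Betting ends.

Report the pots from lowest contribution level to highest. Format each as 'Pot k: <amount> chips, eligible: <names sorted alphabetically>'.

Contributions: A=35, B=35, C=35, D=12, E=29
Pot levels (distinct totals of non-folded players): 12, 29, 35
Layer 1-12: 12 each from A, B, C, D, E = 12*5 = 60 chips; eligible A, B, C, D, E
Layer 13-29: 17 each from A, B, C, E = 17*4 = 68 chips; eligible A, B, C, E
Layer 30-35: 6 each from A, B, C = 6*3 = 18 chips; eligible A, B, C

Pot 1: 60 chips, eligible: A, B, C, D, E
Pot 2: 68 chips, eligible: A, B, C, E
Pot 3: 18 chips, eligible: A, B, C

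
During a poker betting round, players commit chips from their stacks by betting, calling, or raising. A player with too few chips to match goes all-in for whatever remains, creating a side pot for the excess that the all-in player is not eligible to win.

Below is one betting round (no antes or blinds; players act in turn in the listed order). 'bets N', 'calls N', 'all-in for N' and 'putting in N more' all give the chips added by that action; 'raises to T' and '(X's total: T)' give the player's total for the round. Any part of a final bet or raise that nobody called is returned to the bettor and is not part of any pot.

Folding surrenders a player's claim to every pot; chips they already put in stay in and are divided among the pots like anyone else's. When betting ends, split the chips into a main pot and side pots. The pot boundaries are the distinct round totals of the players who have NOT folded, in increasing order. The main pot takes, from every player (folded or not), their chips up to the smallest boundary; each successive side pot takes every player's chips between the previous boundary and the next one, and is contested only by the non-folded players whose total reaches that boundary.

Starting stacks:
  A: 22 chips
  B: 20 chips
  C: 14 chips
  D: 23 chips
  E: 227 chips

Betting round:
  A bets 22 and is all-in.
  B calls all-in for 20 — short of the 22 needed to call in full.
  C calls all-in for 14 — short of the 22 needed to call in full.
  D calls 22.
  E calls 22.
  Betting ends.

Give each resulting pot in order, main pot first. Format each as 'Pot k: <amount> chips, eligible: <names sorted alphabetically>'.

Pot 1: 70 chips, eligible: A, B, C, D, E
Pot 2: 24 chips, eligible: A, B, D, E
Pot 3: 6 chips, eligible: A, D, E

Derivation:
Contributions: A=22, B=20, C=14, D=22, E=22
Pot levels (distinct totals of non-folded players): 14, 20, 22
Layer 1-14: 14 each from A, B, C, D, E = 14*5 = 70 chips; eligible A, B, C, D, E
Layer 15-20: 6 each from A, B, D, E = 6*4 = 24 chips; eligible A, B, D, E
Layer 21-22: 2 each from A, D, E = 2*3 = 6 chips; eligible A, D, E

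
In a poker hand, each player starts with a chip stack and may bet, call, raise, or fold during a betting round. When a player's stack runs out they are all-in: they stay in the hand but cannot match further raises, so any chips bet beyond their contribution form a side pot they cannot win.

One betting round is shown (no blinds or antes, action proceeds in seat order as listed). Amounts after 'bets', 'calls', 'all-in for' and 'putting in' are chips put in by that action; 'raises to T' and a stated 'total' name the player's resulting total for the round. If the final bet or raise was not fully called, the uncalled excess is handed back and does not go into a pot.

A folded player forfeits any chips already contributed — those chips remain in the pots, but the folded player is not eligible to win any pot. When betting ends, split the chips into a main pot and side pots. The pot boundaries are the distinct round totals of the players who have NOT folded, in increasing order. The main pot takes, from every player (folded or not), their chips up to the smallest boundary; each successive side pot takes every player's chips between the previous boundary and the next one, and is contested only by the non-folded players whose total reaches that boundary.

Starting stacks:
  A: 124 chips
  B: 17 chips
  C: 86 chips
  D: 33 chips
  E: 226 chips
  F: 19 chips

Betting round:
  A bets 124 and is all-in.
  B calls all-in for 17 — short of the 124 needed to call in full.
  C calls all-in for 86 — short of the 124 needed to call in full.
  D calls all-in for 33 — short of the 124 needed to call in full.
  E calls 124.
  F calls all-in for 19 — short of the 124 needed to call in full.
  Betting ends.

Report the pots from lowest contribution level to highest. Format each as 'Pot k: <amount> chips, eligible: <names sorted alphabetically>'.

Contributions: A=124, B=17, C=86, D=33, E=124, F=19
Pot levels (distinct totals of non-folded players): 17, 19, 33, 86, 124
Layer 1-17: 17 each from A, B, C, D, E, F = 17*6 = 102 chips; eligible A, B, C, D, E, F
Layer 18-19: 2 each from A, C, D, E, F = 2*5 = 10 chips; eligible A, C, D, E, F
Layer 20-33: 14 each from A, C, D, E = 14*4 = 56 chips; eligible A, C, D, E
Layer 34-86: 53 each from A, C, E = 53*3 = 159 chips; eligible A, C, E
Layer 87-124: 38 each from A, E = 38*2 = 76 chips; eligible A, E

Pot 1: 102 chips, eligible: A, B, C, D, E, F
Pot 2: 10 chips, eligible: A, C, D, E, F
Pot 3: 56 chips, eligible: A, C, D, E
Pot 4: 159 chips, eligible: A, C, E
Pot 5: 76 chips, eligible: A, E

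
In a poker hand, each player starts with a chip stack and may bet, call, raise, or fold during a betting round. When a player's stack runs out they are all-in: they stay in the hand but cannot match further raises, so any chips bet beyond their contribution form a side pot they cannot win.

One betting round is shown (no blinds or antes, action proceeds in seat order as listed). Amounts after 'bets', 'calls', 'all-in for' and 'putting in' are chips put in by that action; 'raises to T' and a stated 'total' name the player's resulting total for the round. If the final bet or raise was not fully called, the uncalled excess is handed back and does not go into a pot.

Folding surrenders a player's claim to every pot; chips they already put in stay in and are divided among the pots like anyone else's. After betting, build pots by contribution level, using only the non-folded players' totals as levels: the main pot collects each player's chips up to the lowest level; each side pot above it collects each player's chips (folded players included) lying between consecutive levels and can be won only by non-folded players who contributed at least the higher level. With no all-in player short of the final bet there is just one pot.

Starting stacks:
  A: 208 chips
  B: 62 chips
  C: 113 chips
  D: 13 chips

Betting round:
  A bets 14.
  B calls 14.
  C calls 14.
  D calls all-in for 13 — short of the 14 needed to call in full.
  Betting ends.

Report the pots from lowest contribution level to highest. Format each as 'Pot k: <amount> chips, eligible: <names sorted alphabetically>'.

Contributions: A=14, B=14, C=14, D=13
Pot levels (distinct totals of non-folded players): 13, 14
Layer 1-13: 13 each from A, B, C, D = 13*4 = 52 chips; eligible A, B, C, D
Layer 14-14: 1 each from A, B, C = 1*3 = 3 chips; eligible A, B, C

Pot 1: 52 chips, eligible: A, B, C, D
Pot 2: 3 chips, eligible: A, B, C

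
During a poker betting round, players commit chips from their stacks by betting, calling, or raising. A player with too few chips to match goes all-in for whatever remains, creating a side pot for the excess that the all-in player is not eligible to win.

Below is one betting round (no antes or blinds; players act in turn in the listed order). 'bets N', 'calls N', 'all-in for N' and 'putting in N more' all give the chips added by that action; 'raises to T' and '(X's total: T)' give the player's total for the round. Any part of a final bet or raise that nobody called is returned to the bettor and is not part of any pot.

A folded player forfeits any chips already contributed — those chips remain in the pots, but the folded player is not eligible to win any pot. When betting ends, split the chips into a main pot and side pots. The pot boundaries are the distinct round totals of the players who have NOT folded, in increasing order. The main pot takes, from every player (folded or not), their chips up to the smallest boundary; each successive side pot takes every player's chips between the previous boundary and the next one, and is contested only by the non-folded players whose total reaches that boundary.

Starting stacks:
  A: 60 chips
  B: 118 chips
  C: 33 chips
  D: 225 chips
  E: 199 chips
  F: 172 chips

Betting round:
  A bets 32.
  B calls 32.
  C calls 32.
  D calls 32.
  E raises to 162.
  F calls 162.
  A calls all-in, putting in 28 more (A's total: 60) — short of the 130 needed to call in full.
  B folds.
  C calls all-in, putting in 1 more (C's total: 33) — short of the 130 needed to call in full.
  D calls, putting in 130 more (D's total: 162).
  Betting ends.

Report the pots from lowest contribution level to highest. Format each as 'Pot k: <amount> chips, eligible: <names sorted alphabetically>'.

Contributions: A=60, B=32, C=33, D=162, E=162, F=162
Folded: B
Pot levels (distinct totals of non-folded players): 33, 60, 162
Layer 1-33: A 33 + B 32 + C 33 + D 33 + E 33 + F 33 = 197 chips; eligible A, C, D, E, F
Layer 34-60: 27 each from A, D, E, F = 27*4 = 108 chips; eligible A, D, E, F
Layer 61-162: 102 each from D, E, F = 102*3 = 306 chips; eligible D, E, F

Pot 1: 197 chips, eligible: A, C, D, E, F
Pot 2: 108 chips, eligible: A, D, E, F
Pot 3: 306 chips, eligible: D, E, F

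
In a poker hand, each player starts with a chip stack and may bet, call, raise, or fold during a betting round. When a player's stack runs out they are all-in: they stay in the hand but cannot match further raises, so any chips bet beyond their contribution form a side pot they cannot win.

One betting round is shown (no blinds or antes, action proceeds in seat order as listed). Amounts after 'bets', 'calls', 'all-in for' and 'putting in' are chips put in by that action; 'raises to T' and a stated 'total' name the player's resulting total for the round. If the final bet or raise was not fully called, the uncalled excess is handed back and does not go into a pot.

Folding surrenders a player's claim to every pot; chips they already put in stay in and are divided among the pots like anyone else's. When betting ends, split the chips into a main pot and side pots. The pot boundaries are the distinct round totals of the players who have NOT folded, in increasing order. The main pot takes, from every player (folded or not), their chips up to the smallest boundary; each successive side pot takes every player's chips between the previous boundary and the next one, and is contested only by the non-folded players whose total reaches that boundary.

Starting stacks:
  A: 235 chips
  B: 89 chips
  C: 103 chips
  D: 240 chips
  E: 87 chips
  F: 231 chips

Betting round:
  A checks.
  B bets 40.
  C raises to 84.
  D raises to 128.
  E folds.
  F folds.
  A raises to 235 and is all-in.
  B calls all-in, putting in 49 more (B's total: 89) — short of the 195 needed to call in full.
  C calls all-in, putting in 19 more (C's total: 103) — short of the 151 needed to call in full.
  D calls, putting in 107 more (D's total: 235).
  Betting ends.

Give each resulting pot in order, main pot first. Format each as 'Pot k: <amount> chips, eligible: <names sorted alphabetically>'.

Pot 1: 356 chips, eligible: A, B, C, D
Pot 2: 42 chips, eligible: A, C, D
Pot 3: 264 chips, eligible: A, D

Derivation:
Contributions: A=235, B=89, C=103, D=235
Folded: E, F
Pot levels (distinct totals of non-folded players): 89, 103, 235
Layer 1-89: 89 each from A, B, C, D = 89*4 = 356 chips; eligible A, B, C, D
Layer 90-103: 14 each from A, C, D = 14*3 = 42 chips; eligible A, C, D
Layer 104-235: 132 each from A, D = 132*2 = 264 chips; eligible A, D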